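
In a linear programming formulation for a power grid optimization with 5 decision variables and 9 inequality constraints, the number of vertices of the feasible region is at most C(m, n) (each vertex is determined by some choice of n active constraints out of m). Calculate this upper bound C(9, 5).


Each vertex corresponds to some choice of n active constraints out of m, so the number of vertices is at most C(m, n) = m! / (n!(m-n)!).
m = 9, n = 5
Numerator: 9 * 8 * 7 * 6 * 5
Denominator: 5! = 120
C(9, 5) = 126


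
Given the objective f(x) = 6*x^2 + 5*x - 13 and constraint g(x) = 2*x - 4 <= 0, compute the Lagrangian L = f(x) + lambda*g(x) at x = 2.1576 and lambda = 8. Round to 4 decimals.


Step 1: Evaluate f(x).
f(2.1576) = 6*2.1576^2 + 5*2.1576 - 13 = 25.7194
Step 2: Evaluate g(x).
g(2.1576) = 2*2.1576 - 4 = 0.3152
Step 3: Compute Lagrangian.
L = 25.7194 + 8*0.3152 = 28.241


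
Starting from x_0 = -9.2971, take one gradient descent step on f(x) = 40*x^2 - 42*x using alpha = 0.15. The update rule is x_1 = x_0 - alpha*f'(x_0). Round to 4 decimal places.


We compute the gradient at x_0 and apply the update.
f'(x) = 80*x - 42
f'(-9.2971) = 80*-9.2971 - 42 = -785.768
x_1 = -9.2971 - 0.15*-785.768 = 108.5681


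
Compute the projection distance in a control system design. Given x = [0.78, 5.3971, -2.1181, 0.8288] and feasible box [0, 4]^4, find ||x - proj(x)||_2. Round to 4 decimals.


Project each component onto [0, 4].
clip(0.78) = 0.78, clip(5.3971) = 4.0, clip(-2.1181) = 0.0, clip(0.8288) = 0.8288
Projection = [0.78, 4.0, 0.0, 0.8288]
Squared diffs: [0.0, 1.9519, 4.4863, 0.0]
Distance = sqrt(6.4382) = 2.5374


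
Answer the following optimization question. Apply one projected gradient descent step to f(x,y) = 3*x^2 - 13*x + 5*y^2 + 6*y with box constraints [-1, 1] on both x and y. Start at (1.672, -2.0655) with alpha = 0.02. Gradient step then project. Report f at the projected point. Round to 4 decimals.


Step 1: Compute gradient at (1.672, -2.0655).
grad_x = 2*3*1.672 - 13 = -2.968
grad_y = 2*5*-2.0655 + 6 = -14.655
Step 2: Gradient step.
x_raw = 1.672 - 0.02*-2.968 = 1.7314
y_raw = -2.0655 - 0.02*-14.655 = -1.7724
Step 3: Project onto [-1, 1].
x_proj = clip(1.7314) = 1.0
y_proj = clip(-1.7724) = -1.0
Step 4: Evaluate f.
f(1.0, -1.0) = -11.0


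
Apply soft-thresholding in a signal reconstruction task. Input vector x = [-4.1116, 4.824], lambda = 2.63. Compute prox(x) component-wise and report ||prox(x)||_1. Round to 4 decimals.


Soft-thresholding with lambda = 2.63:
prox(-4.1116) = sign(-4.1116)*max(|-4.1116| - 2.63, 0) = -1.4816
prox(4.824) = sign(4.824)*max(|4.824| - 2.63, 0) = 2.194
prox(x) = [-1.4816, 2.194]
||prox(x)||_1 = 1.4816 + 2.194 = 3.6756


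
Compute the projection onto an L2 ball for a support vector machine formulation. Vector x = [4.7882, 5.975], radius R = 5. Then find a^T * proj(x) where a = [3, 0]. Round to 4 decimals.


Step 1: Compute ||x|| (intermediates to 6 decimals).
||x|| = sqrt(4.7882^2 + 5.975^2) = 7.656859
Step 2: Project.
Since ||x|| > R, scale = R/||x|| = 5/7.656859 = 0.653009, proj(x) = scale * x
proj(x) = [3.126738, 3.901729]
Step 3: Dot product.
a^T * proj(x) = 3*3.126738 + 0*3.901729 = 9.3802


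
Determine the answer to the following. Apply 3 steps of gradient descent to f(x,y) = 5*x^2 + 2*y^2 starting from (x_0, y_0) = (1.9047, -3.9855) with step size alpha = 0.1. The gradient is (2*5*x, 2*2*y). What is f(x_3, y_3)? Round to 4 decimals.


Gradient descent on f(x,y) = 5*x^2 + 2*y^2.
Starting point: (1.9047, -3.9855), alpha = 0.1
Step 1: grad_x = 2*5*1.9047 = 19.047, grad_y = 2*2*-3.9855 = -15.942
  x_1 = 1.9047 - 0.1*19.047 = 0.0
  y_1 = -3.9855 - 0.1*-15.942 = -2.3913
Step 2: grad_x = 2*5*0.0 = 0.0, grad_y = 2*2*-2.3913 = -9.5652
  x_2 = 0.0 - 0.1*0.0 = 0.0
  y_2 = -2.3913 - 0.1*-9.5652 = -1.4348
Step 3: grad_x = 2*5*0.0 = 0.0, grad_y = 2*2*-1.4348 = -5.7391
  x_3 = 0.0 - 0.1*0.0 = 0.0
  y_3 = -1.4348 - 0.1*-5.7391 = -0.8609
f(0.0, -0.8609) = 5*0.0^2 + 2*(-0.8609)^2 = 1.4822


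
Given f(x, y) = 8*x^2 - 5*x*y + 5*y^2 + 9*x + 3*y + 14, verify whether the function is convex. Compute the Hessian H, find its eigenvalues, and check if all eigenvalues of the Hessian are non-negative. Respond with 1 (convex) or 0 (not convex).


The Hessian of f(x,y) = 8*x^2 - 5*x*y + 5*y^2 + 9*x + 3*y + 14 is:
H = [[16, -5], [-5, 10]]
Trace = 16 + 10 = 26
Determinant = 16*10 - (-5)^2 = 135
Discriminant = (26)^2 - 4*135 = 136.0
Eigenvalues: lambda_1 = 7.169, lambda_2 = 18.831
The function is convex.

1


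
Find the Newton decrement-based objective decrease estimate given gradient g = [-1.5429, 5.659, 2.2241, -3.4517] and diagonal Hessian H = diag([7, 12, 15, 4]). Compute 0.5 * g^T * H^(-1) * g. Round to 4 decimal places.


Step 1: H is diagonal, so H^(-1) * g = [-0.2204, 0.4716, 0.1483, -0.8629].
Step 2: g^T H^(-1) g = sum_i g_i^2 / H_ii
  = (-1.5429)^2/7 + (5.659)^2/12 + (2.2241)^2/15 + (-3.4517)^2/4
  = 0.3401 + 2.6687 + 0.3298 + 2.9786 = 6.3171
Step 3: Objective decrease = 0.5 * g^T H^(-1) g = 3.1586


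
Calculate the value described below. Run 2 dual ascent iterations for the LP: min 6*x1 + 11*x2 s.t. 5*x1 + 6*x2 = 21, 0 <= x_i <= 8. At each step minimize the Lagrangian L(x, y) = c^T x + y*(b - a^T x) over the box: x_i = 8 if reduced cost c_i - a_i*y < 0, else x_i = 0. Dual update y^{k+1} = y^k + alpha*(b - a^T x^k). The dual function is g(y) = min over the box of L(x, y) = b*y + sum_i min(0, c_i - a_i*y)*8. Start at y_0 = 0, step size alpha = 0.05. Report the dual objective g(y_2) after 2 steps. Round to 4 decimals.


Dual ascent for LP: min 6*x1 + 11*x2, 5*x1 + 6*x2 = 21, 0 <= x_i <= 8
Step 1: y^k = 0.0, reduced costs: (6.0, 11.0)
  x^k = (0.0, 0.0), subgradient = b - a^T x = 21.0
  y^{k+1} = 0.0 + 0.05*21.0 = 1.05
Step 2: y^k = 1.05, reduced costs: (0.75, 4.7)
  x^k = (0.0, 0.0), subgradient = b - a^T x = 21.0
  y^{k+1} = 1.05 + 0.05*21.0 = 2.1
Dual objective at y_2 = 2.1: reduced costs (-4.5, -1.6), box minimizer x = (8.0, 8.0)
g(y_2) = b*y + (c1 - a1*y)*x1 + (c2 - a2*y)*x2 = 21*2.1 + (-4.5)*8.0 + (-1.6)*8.0 = 44.1 - 36.0 - 12.8 = -4.7


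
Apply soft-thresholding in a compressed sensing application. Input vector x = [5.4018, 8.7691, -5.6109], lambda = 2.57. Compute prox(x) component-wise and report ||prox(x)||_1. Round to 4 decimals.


Soft-thresholding with lambda = 2.57:
prox(5.4018) = sign(5.4018)*max(|5.4018| - 2.57, 0) = 2.8318
prox(8.7691) = sign(8.7691)*max(|8.7691| - 2.57, 0) = 6.1991
prox(-5.6109) = sign(-5.6109)*max(|-5.6109| - 2.57, 0) = -3.0409
prox(x) = [2.8318, 6.1991, -3.0409]
||prox(x)||_1 = 2.8318 + 6.1991 + 3.0409 = 12.0718


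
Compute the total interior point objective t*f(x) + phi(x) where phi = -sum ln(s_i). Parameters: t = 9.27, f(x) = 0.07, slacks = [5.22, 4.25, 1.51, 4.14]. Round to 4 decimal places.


Step 1: Compute log-barrier.
ln values: [1.6525, 1.4469, 0.4121, 1.4207]
phi = -(1.6525 + 1.4469 + 0.4121 + 1.4207) = -4.9322
Step 2: Compute augmented objective.
t*f(x) = 9.27*0.07 = 0.6489
Total = 0.6489 - 4.9322 = -4.2833


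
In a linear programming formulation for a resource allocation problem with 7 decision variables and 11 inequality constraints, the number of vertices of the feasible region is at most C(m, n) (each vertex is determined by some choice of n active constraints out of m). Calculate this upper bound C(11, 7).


Each vertex corresponds to some choice of n active constraints out of m, so the number of vertices is at most C(m, n) = m! / (n!(m-n)!).
m = 11, n = 7
Numerator: 11 * 10 * 9 * 8 * 7 * 6 * 5
Denominator: 7! = 5040
C(11, 7) = 330


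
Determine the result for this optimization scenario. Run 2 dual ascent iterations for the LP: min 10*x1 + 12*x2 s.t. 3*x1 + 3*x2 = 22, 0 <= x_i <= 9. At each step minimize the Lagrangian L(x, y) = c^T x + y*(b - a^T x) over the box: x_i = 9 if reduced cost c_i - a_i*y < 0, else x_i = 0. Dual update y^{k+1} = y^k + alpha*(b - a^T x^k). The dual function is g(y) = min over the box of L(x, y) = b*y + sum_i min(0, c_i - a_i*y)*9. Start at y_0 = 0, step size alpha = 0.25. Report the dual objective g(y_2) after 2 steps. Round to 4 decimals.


Dual ascent for LP: min 10*x1 + 12*x2, 3*x1 + 3*x2 = 22, 0 <= x_i <= 9
Step 1: y^k = 0.0, reduced costs: (10.0, 12.0)
  x^k = (0.0, 0.0), subgradient = b - a^T x = 22.0
  y^{k+1} = 0.0 + 0.25*22.0 = 5.5
Step 2: y^k = 5.5, reduced costs: (-6.5, -4.5)
  x^k = (9.0, 9.0), subgradient = b - a^T x = -32.0
  y^{k+1} = 5.5 + 0.25*-32.0 = -2.5
Dual objective at y_2 = -2.5: reduced costs (17.5, 19.5), box minimizer x = (0.0, 0.0)
g(y_2) = b*y + (c1 - a1*y)*x1 + (c2 - a2*y)*x2 = 22*(-2.5) + 17.5*0.0 + 19.5*0.0 = -55.0 + 0.0 + 0.0 = -55.0


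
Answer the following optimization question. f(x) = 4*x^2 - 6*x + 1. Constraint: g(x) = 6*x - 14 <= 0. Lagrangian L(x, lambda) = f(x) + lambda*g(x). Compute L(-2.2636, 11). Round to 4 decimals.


Step 1: Evaluate f(x).
f(-2.2636) = 4*(-2.2636)^2 - 6*(-2.2636) + 1 = 35.0771
Step 2: Evaluate g(x).
g(-2.2636) = 6*-2.2636 - 14 = -27.5816
Step 3: Compute Lagrangian.
L = 35.0771 + 11*-27.5816 = -268.3205


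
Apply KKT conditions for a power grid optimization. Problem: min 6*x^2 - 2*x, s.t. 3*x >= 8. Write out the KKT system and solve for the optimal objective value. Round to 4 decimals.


Step 1: Try lambda = 0 (constraint inactive).
x_unc = 2/(2*6) = 0.1667
Check: 3*0.1667 = 0.5001 < 8 -- violated!
Step 2: Constraint must be active: 3*x = 8
x* = 8/3 = 2.6667 (rounded; the exact value 8/3 is used below)
lambda = (2*6*(8/3) - 2)/3 = 10.0
Step 3: Compute optimal value.
f(x*) = 6*(8/3)^2 - 2*(8/3) = 37.3333


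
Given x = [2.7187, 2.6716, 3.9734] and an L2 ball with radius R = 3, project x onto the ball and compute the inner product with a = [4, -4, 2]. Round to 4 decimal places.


Step 1: Compute ||x|| (intermediates to 6 decimals).
||x|| = sqrt(2.7187^2 + 2.6716^2 + 3.9734^2) = 5.506059
Step 2: Project.
Since ||x|| > R, scale = R/||x|| = 3/5.506059 = 0.544854, proj(x) = scale * x
proj(x) = [1.481295, 1.455632, 2.164923]
Step 3: Dot product.
a^T * proj(x) = 4*1.481295 - 4*1.455632 + 2*2.164923 = 4.4325


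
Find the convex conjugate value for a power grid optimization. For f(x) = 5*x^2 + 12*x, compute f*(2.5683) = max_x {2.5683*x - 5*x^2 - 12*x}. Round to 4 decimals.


f*(y) = sup_x {y*x - a*x^2 - b*x} = sup_x {(y-b)*x - a*x^2}
FOC: (y - b) - 2a*x = 0 => x* = (y - b)/(2a)
x* = (2.5683 - 12)/(2*5) = -0.9432
f*(2.5683) = (y-b)^2/(4a) = (2.5683 - 12)^2/(4*5)
= 88.957/20 = 4.4478


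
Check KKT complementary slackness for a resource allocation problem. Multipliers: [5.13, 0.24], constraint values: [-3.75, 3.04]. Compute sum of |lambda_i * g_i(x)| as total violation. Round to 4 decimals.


KKT complementary slackness check:
lambda_1 * g_1 = 5.13 * -3.75 = -19.2375
lambda_2 * g_2 = 0.24 * 3.04 = 0.7296
Total violation = 19.2375 + 0.7296 = 19.9671


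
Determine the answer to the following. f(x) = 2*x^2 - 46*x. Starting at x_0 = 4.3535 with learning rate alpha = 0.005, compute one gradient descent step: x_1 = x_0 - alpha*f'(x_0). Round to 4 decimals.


We compute the gradient at x_0 and apply the update.
f'(x) = 4*x - 46
f'(4.3535) = 4*4.3535 - 46 = -28.586
x_1 = 4.3535 - 0.005*-28.586 = 4.4964


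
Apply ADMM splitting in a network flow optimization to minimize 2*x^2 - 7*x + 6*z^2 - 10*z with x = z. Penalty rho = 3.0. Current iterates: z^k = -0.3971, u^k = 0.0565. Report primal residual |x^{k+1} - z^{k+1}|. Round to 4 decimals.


ADMM iteration with rho = 3.0, z^k = -0.3971, u^k = 0.0565
Step 1: x-update.
Minimize 2*x^2 - 7*x + (3.0/2)*(x + 0.3971 + 0.0565)^2
FOC: (2*2 + 3.0)*x = 7 + 3.0*(-0.3971 - 0.0565)
x^{k+1} = 0.8056
Step 2: z-update.
Minimize 6*z^2 - 10*z + (3.0/2)*(0.8056 - z + 0.0565)^2
FOC: (2*6 + 3.0)*z = 10 + 3.0*(0.8056 + 0.0565)
z^{k+1} = 0.8391
Step 3: u-update.
u^{k+1} = 0.0565 + 0.8056 - 0.8391 = 0.023
Step 4: Primal residual = |0.8056 - 0.8391| = 0.0335


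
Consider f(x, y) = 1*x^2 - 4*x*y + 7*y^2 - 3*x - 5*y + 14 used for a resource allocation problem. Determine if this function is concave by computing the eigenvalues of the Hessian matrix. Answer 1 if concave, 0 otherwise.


The Hessian of f(x,y) = 1*x^2 - 4*x*y + 7*y^2 - 3*x - 5*y + 14 is:
H = [[2, -4], [-4, 14]]
Trace = 2 + 14 = 16
Determinant = 2*14 - (-4)^2 = 12
Discriminant = (16)^2 - 4*12 = 208.0
Eigenvalues: lambda_1 = 0.7889, lambda_2 = 15.2111
The function is not concave.

0


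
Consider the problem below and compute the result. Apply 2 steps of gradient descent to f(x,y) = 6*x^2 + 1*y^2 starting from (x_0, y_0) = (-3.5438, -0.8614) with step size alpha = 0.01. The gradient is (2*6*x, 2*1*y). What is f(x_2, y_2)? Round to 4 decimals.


Gradient descent on f(x,y) = 6*x^2 + 1*y^2.
Starting point: (-3.5438, -0.8614), alpha = 0.01
Step 1: grad_x = 2*6*-3.5438 = -42.5256, grad_y = 2*1*-0.8614 = -1.7228
  x_1 = -3.5438 - 0.01*-42.5256 = -3.1185
  y_1 = -0.8614 - 0.01*-1.7228 = -0.8442
Step 2: grad_x = 2*6*-3.1185 = -37.4225, grad_y = 2*1*-0.8442 = -1.6883
  x_2 = -3.1185 - 0.01*-37.4225 = -2.7443
  y_2 = -0.8442 - 0.01*-1.6883 = -0.8273
f(-2.7443, -0.8273) = 6*(-2.7443)^2 + 1*(-0.8273)^2 = 45.8721


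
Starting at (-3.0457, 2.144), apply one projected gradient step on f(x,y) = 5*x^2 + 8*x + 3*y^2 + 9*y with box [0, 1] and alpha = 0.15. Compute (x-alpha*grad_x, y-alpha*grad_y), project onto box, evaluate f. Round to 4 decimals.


Step 1: Compute gradient at (-3.0457, 2.144).
grad_x = 2*5*-3.0457 + 8 = -22.457
grad_y = 2*3*2.144 + 9 = 21.864
Step 2: Gradient step.
x_raw = -3.0457 - 0.15*-22.457 = 0.3229
y_raw = 2.144 - 0.15*21.864 = -1.1356
Step 3: Project onto [0, 1].
x_proj = clip(0.3229) = 0.3229
y_proj = clip(-1.1356) = 0.0
Step 4: Evaluate f.
f(0.3229, 0.0) = 3.104


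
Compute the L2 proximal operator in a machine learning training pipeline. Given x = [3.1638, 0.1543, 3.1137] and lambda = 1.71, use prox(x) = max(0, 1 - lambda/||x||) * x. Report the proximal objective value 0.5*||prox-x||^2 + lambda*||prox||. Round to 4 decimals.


Step 1: Compute ||x||.
||x|| = 4.4417
Step 2: Compute scaling factor.
scale = max(0, 1 - 1.71/4.4417) = 0.615
Step 3: prox(x) = [1.9458, 0.0949, 1.915]
||prox(x)|| = 2.7317
Step 4: Proximal objective.
0.5*||prox-x||^2 = 1.4621
lambda*||prox|| = 4.6712
Total = 6.1332


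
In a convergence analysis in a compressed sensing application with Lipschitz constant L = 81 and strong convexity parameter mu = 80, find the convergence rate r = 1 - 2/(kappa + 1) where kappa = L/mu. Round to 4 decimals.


Step 1: Compute the condition number.
kappa = L/mu = 81/80 = 1.0125
Step 2: Compute the convergence rate.
r = 1 - 2/(kappa + 1) = 1 - 2*mu/(L + mu) = (L - mu)/(L + mu) = 1/161 = 0.0062


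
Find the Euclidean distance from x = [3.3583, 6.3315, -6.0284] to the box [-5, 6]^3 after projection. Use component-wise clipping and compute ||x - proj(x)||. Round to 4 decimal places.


Project each component onto [-5, 6].
clip(3.3583) = 3.3583, clip(6.3315) = 6.0, clip(-6.0284) = -5.0
Projection = [3.3583, 6.0, -5.0]
Squared diffs: [0.0, 0.1099, 1.0576]
Distance = sqrt(1.1675) = 1.0805


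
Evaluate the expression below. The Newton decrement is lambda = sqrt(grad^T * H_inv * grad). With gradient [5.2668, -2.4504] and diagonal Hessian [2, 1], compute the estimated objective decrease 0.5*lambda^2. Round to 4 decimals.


Step 1: H is diagonal, so H^(-1) * g = [2.6334, -2.4504].
Step 2: g^T H^(-1) g = sum_i g_i^2 / H_ii
  = (5.2668)^2/2 + (-2.4504)^2/1
  = 13.8696 + 6.0045 = 19.8741
Step 3: Objective decrease = 0.5 * g^T H^(-1) g = 9.937


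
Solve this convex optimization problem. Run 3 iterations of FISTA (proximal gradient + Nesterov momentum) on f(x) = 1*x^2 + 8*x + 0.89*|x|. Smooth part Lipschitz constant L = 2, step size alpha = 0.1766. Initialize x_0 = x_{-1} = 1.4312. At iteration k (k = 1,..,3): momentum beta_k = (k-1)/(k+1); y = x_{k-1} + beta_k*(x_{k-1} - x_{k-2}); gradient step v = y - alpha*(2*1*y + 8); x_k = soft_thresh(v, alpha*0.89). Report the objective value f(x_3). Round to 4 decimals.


FISTA on f(x) = 1*x^2 + 8*x + 0.89*|x|
L = 2, alpha = 0.1766
Iteration 1: beta = 0.0, y = 1.4312 + 0.0*(1.4312 - 1.4312) = 1.4312
  grad(y) = 10.8624, v = y - alpha*grad = -0.4871
  prox(v) = soft_thresh(-0.4871, 0.1572) = -0.3299
Iteration 2: beta = 0.3333, y = -0.3299 + 0.3333*(-0.3299 - 1.4312) = -0.917
  grad(y) = 6.1661, v = y - alpha*grad = -2.0059
  prox(v) = soft_thresh(-2.0059, 0.1572) = -1.8487
Iteration 3: beta = 0.5, y = -1.8487 + 0.5*(-1.8487 + 0.3299) = -2.6081
  grad(y) = 2.7838, v = y - alpha*grad = -3.0997
  prox(v) = soft_thresh(-3.0997, 0.1572) = -2.9426
f(x_3) = 1*(-2.9426)^2 + 8*(-2.9426) + 0.89*|-2.9426| = -12.2629


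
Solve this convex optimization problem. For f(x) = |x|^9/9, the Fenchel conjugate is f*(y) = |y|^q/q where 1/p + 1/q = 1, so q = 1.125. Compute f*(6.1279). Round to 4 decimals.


The conjugate exponent q satisfies 1/p + 1/q = 1.
p = 9, so q = 9/(9 - 1) = 1.125
|y|^q = 6.1279^1.125 = 7.6864
f*(6.1279) = 7.6864 / 1.125 = 6.8324


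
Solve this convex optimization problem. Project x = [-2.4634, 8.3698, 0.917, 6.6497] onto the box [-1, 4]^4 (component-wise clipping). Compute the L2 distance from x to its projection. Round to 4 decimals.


Project each component onto [-1, 4].
clip(-2.4634) = -1.0, clip(8.3698) = 4.0, clip(0.917) = 0.917, clip(6.6497) = 4.0
Projection = [-1.0, 4.0, 0.917, 4.0]
Squared diffs: [2.1415, 19.0952, 0.0, 7.0209]
Distance = sqrt(28.2576) = 5.3158


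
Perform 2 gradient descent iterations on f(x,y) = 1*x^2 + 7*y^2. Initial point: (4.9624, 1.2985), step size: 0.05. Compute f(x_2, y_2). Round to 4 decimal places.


Gradient descent on f(x,y) = 1*x^2 + 7*y^2.
Starting point: (4.9624, 1.2985), alpha = 0.05
Step 1: grad_x = 2*1*4.9624 = 9.9248, grad_y = 2*7*1.2985 = 18.179
  x_1 = 4.9624 - 0.05*9.9248 = 4.4662
  y_1 = 1.2985 - 0.05*18.179 = 0.3896
Step 2: grad_x = 2*1*4.4662 = 8.9323, grad_y = 2*7*0.3896 = 5.4537
  x_2 = 4.4662 - 0.05*8.9323 = 4.0195
  y_2 = 0.3896 - 0.05*5.4537 = 0.1169
f(4.0195, 0.1169) = 1*4.0195^2 + 7*0.1169^2 = 16.2523


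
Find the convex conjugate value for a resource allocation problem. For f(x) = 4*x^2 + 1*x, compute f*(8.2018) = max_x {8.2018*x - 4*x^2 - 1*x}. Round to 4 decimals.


f*(y) = sup_x {y*x - a*x^2 - b*x} = sup_x {(y-b)*x - a*x^2}
FOC: (y - b) - 2a*x = 0 => x* = (y - b)/(2a)
x* = (8.2018 - 1)/(2*4) = 0.9002
f*(8.2018) = (y-b)^2/(4a) = (8.2018 - 1)^2/(4*4)
= 51.8659/16 = 3.2416


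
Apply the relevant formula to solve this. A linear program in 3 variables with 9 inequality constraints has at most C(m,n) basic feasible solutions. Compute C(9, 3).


Each vertex corresponds to some choice of n active constraints out of m, so the number of vertices is at most C(m, n) = m! / (n!(m-n)!).
m = 9, n = 3
Numerator: 9 * 8 * 7
Denominator: 3! = 6
C(9, 3) = 84


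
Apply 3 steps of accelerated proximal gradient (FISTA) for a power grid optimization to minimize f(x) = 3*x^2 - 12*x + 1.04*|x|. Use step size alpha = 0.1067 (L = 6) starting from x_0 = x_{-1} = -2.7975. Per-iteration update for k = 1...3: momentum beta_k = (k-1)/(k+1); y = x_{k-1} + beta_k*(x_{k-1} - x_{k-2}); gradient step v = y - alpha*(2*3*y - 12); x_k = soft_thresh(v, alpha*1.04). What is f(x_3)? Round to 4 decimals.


FISTA on f(x) = 3*x^2 - 12*x + 1.04*|x|
L = 6, alpha = 0.1067
Iteration 1: beta = 0.0, y = -2.7975 + 0.0*(-2.7975 + 2.7975) = -2.7975
  grad(y) = -28.785, v = y - alpha*grad = 0.2739
  prox(v) = soft_thresh(0.2739, 0.111) = 0.1629
Iteration 2: beta = 0.3333, y = 0.1629 + 0.3333*(0.1629 + 2.7975) = 1.1497
  grad(y) = -5.1019, v = y - alpha*grad = 1.6941
  prox(v) = soft_thresh(1.6941, 0.111) = 1.5831
Iteration 3: beta = 0.5, y = 1.5831 + 0.5*(1.5831 - 0.1629) = 2.2932
  grad(y) = 1.7591, v = y - alpha*grad = 2.1055
  prox(v) = soft_thresh(2.1055, 0.111) = 1.9945
f(x_3) = 3*1.9945^2 - 12*1.9945 + 1.04*|1.9945| = -9.9256


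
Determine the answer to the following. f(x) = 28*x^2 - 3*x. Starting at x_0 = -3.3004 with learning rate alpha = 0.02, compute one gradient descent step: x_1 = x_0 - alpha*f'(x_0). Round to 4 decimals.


We compute the gradient at x_0 and apply the update.
f'(x) = 56*x - 3
f'(-3.3004) = 56*-3.3004 - 3 = -187.8224
x_1 = -3.3004 - 0.02*-187.8224 = 0.456


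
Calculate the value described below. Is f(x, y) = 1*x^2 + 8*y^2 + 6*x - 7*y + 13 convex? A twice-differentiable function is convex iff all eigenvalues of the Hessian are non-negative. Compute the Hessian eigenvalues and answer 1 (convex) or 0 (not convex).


The Hessian of f(x,y) = 1*x^2 + 8*y^2 + 6*x - 7*y + 13 is:
H = [[2, 0], [0, 16]]
Trace = 2 + 16 = 18
Determinant = 2*16 - (0)^2 = 32
Discriminant = (18)^2 - 4*32 = 196.0
Eigenvalues: lambda_1 = 2.0, lambda_2 = 16.0
The function is convex.

1


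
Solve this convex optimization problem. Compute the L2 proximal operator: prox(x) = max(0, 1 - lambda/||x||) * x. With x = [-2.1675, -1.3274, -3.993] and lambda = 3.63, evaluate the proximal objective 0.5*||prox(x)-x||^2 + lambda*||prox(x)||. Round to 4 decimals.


Step 1: Compute ||x||.
||x|| = 4.7333
Step 2: Compute scaling factor.
scale = max(0, 1 - 3.63/4.7333) = 0.2331
Step 3: prox(x) = [-0.5052, -0.3094, -0.9307]
||prox(x)|| = 1.1033
Step 4: Proximal objective.
0.5*||prox-x||^2 = 6.5885
lambda*||prox|| = 4.005
Total = 10.5934


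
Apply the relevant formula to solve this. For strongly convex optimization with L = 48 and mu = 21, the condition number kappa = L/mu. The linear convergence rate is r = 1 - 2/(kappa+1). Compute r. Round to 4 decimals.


Step 1: Compute the condition number.
kappa = L/mu = 48/21 = 2.2857
Step 2: Compute the convergence rate.
r = 1 - 2/(kappa + 1) = 1 - 2*mu/(L + mu) = (L - mu)/(L + mu) = 27/69 = 0.3913


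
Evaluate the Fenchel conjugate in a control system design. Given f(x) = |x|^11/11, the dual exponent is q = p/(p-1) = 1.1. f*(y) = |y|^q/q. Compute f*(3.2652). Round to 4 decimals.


The conjugate exponent q satisfies 1/p + 1/q = 1.
p = 11, so q = 11/(11 - 1) = 1.1
|y|^q = 3.2652^1.1 = 3.6754
f*(3.2652) = 3.6754 / 1.1 = 3.3412


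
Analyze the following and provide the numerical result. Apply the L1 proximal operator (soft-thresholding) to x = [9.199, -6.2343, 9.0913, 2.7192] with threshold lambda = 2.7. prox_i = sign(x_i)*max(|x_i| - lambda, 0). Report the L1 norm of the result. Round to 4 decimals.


Soft-thresholding with lambda = 2.7:
prox(9.199) = sign(9.199)*max(|9.199| - 2.7, 0) = 6.499
prox(-6.2343) = sign(-6.2343)*max(|-6.2343| - 2.7, 0) = -3.5343
prox(9.0913) = sign(9.0913)*max(|9.0913| - 2.7, 0) = 6.3913
prox(2.7192) = sign(2.7192)*max(|2.7192| - 2.7, 0) = 0.0192
prox(x) = [6.499, -3.5343, 6.3913, 0.0192]
||prox(x)||_1 = 6.499 + 3.5343 + 6.3913 + 0.0192 = 16.4438


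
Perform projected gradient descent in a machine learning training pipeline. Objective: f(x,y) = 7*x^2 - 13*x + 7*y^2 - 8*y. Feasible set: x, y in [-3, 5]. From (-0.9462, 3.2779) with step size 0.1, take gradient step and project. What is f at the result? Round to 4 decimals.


Step 1: Compute gradient at (-0.9462, 3.2779).
grad_x = 2*7*-0.9462 - 13 = -26.2468
grad_y = 2*7*3.2779 - 8 = 37.8906
Step 2: Gradient step.
x_raw = -0.9462 - 0.1*-26.2468 = 1.6785
y_raw = 3.2779 - 0.1*37.8906 = -0.5112
Step 3: Project onto [-3, 5].
x_proj = clip(1.6785) = 1.6785
y_proj = clip(-0.5112) = -0.5112
Step 4: Evaluate f.
f(1.6785, -0.5112) = 3.8191


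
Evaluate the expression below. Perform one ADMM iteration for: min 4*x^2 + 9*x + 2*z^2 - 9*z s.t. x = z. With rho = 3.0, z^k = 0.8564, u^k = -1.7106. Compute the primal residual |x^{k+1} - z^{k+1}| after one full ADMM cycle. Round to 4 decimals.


ADMM iteration with rho = 3.0, z^k = 0.8564, u^k = -1.7106
Step 1: x-update.
Minimize 4*x^2 + 9*x + (3.0/2)*(x - 0.8564 - 1.7106)^2
FOC: (2*4 + 3.0)*x = -9 + 3.0*(0.8564 + 1.7106)
x^{k+1} = -0.1181
Step 2: z-update.
Minimize 2*z^2 - 9*z + (3.0/2)*(-0.1181 - z - 1.7106)^2
FOC: (2*2 + 3.0)*z = 9 + 3.0*(-0.1181 - 1.7106)
z^{k+1} = 0.502
Step 3: u-update.
u^{k+1} = -1.7106 - 0.1181 - 0.502 = -2.3307
Step 4: Primal residual = |-0.1181 - 0.502| = 0.6201


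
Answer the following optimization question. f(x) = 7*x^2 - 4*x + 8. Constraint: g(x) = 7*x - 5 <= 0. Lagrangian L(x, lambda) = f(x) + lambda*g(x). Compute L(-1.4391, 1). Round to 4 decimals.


Step 1: Evaluate f(x).
f(-1.4391) = 7*(-1.4391)^2 - 4*(-1.4391) + 8 = 28.2535
Step 2: Evaluate g(x).
g(-1.4391) = 7*-1.4391 - 5 = -15.0737
Step 3: Compute Lagrangian.
L = 28.2535 + 1*-15.0737 = 13.1798


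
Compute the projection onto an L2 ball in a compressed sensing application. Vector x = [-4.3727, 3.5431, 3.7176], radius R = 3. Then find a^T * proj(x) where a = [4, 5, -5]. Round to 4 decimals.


Step 1: Compute ||x|| (intermediates to 6 decimals).
||x|| = sqrt((-4.3727)^2 + 3.5431^2 + 3.7176^2) = 6.744969
Step 2: Project.
Since ||x|| > R, scale = R/||x|| = 3/6.744969 = 0.444776, proj(x) = scale * x
proj(x) = [-1.944872, 1.575886, 1.653499]
Step 3: Dot product.
a^T * proj(x) = 4*(-1.944872) + 5*1.575886 - 5*1.653499 = -8.1676


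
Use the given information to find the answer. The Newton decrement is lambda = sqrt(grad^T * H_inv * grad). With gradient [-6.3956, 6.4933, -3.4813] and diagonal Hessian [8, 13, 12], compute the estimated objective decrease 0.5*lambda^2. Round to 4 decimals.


Step 1: H is diagonal, so H^(-1) * g = [-0.7995, 0.4995, -0.2901].
Step 2: g^T H^(-1) g = sum_i g_i^2 / H_ii
  = (-6.3956)^2/8 + (6.4933)^2/13 + (-3.4813)^2/12
  = 5.113 + 3.2433 + 1.01 = 9.3662
Step 3: Objective decrease = 0.5 * g^T H^(-1) g = 4.6831


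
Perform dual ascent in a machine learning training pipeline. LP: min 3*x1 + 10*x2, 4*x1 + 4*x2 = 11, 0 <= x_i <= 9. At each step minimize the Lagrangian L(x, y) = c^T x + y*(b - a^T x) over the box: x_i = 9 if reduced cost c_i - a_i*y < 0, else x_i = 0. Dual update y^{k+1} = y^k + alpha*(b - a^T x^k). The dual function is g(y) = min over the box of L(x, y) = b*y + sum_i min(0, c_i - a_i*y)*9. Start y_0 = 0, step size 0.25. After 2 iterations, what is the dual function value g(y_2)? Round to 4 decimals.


Dual ascent for LP: min 3*x1 + 10*x2, 4*x1 + 4*x2 = 11, 0 <= x_i <= 9
Step 1: y^k = 0.0, reduced costs: (3.0, 10.0)
  x^k = (0.0, 0.0), subgradient = b - a^T x = 11.0
  y^{k+1} = 0.0 + 0.25*11.0 = 2.75
Step 2: y^k = 2.75, reduced costs: (-8.0, -1.0)
  x^k = (9.0, 9.0), subgradient = b - a^T x = -61.0
  y^{k+1} = 2.75 + 0.25*-61.0 = -12.5
Dual objective at y_2 = -12.5: reduced costs (53.0, 60.0), box minimizer x = (0.0, 0.0)
g(y_2) = b*y + (c1 - a1*y)*x1 + (c2 - a2*y)*x2 = 11*(-12.5) + 53.0*0.0 + 60.0*0.0 = -137.5 + 0.0 + 0.0 = -137.5


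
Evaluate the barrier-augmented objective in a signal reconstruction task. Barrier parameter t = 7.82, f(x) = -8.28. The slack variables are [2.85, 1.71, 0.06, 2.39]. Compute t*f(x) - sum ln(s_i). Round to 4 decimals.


Step 1: Compute log-barrier.
ln values: [1.0473, 0.5365, -2.8134, 0.8713]
phi = -(1.0473 + 0.5365 - 2.8134 + 0.8713) = 0.3583
Step 2: Compute augmented objective.
t*f(x) = 7.82*-8.28 = -64.7496
Total = -64.7496 + 0.3583 = -64.3913


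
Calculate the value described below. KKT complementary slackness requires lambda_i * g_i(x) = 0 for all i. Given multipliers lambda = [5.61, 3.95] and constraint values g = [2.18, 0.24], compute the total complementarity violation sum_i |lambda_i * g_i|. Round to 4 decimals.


KKT complementary slackness check:
lambda_1 * g_1 = 5.61 * 2.18 = 12.2298
lambda_2 * g_2 = 3.95 * 0.24 = 0.948
Total violation = 12.2298 + 0.948 = 13.1778


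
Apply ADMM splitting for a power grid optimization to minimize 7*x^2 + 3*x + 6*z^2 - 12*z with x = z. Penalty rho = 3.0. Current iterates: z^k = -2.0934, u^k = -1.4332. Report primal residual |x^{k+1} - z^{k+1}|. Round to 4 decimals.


ADMM iteration with rho = 3.0, z^k = -2.0934, u^k = -1.4332
Step 1: x-update.
Minimize 7*x^2 + 3*x + (3.0/2)*(x + 2.0934 - 1.4332)^2
FOC: (2*7 + 3.0)*x = -3 + 3.0*(-2.0934 + 1.4332)
x^{k+1} = -0.293
Step 2: z-update.
Minimize 6*z^2 - 12*z + (3.0/2)*(-0.293 - z - 1.4332)^2
FOC: (2*6 + 3.0)*z = 12 + 3.0*(-0.293 - 1.4332)
z^{k+1} = 0.4548
Step 3: u-update.
u^{k+1} = -1.4332 - 0.293 - 0.4548 = -2.1809
Step 4: Primal residual = |-0.293 - 0.4548| = 0.7477


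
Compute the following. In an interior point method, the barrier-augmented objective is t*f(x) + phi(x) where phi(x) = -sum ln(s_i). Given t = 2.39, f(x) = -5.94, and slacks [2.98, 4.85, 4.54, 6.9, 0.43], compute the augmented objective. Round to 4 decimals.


Step 1: Compute log-barrier.
ln values: [1.0919, 1.579, 1.5129, 1.9315, -0.844]
phi = -(1.0919 + 1.579 + 1.5129 + 1.9315 - 0.844) = -5.2714
Step 2: Compute augmented objective.
t*f(x) = 2.39*-5.94 = -14.1966
Total = -14.1966 - 5.2714 = -19.468


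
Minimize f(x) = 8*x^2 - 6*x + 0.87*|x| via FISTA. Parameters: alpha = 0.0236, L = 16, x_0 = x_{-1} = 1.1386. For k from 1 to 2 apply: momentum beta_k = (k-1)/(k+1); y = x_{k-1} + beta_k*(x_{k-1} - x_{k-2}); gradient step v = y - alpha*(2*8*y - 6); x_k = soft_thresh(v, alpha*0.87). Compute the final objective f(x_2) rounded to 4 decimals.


FISTA on f(x) = 8*x^2 - 6*x + 0.87*|x|
L = 16, alpha = 0.0236
Iteration 1: beta = 0.0, y = 1.1386 + 0.0*(1.1386 - 1.1386) = 1.1386
  grad(y) = 12.2176, v = y - alpha*grad = 0.8503
  prox(v) = soft_thresh(0.8503, 0.0205) = 0.8297
Iteration 2: beta = 0.3333, y = 0.8297 + 0.3333*(0.8297 - 1.1386) = 0.7268
  grad(y) = 5.6284, v = y - alpha*grad = 0.5939
  prox(v) = soft_thresh(0.5939, 0.0205) = 0.5734
f(x_2) = 8*0.5734^2 - 6*0.5734 + 0.87*|0.5734| = -0.3112


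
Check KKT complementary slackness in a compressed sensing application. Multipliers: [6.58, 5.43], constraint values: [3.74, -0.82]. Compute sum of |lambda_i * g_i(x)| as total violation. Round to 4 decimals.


KKT complementary slackness check:
lambda_1 * g_1 = 6.58 * 3.74 = 24.6092
lambda_2 * g_2 = 5.43 * -0.82 = -4.4526
Total violation = 24.6092 + 4.4526 = 29.0618


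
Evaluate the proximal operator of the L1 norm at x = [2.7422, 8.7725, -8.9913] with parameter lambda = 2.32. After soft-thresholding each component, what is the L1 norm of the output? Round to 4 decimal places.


Soft-thresholding with lambda = 2.32:
prox(2.7422) = sign(2.7422)*max(|2.7422| - 2.32, 0) = 0.4222
prox(8.7725) = sign(8.7725)*max(|8.7725| - 2.32, 0) = 6.4525
prox(-8.9913) = sign(-8.9913)*max(|-8.9913| - 2.32, 0) = -6.6713
prox(x) = [0.4222, 6.4525, -6.6713]
||prox(x)||_1 = 0.4222 + 6.4525 + 6.6713 = 13.546


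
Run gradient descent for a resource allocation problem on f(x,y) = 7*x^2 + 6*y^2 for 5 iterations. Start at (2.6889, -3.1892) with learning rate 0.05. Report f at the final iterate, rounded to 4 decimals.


Gradient descent on f(x,y) = 7*x^2 + 6*y^2.
Starting point: (2.6889, -3.1892), alpha = 0.05
Step 1: grad_x = 2*7*2.6889 = 37.6446, grad_y = 2*6*-3.1892 = -38.2704
  x_1 = 2.6889 - 0.05*37.6446 = 0.8067
  y_1 = -3.1892 - 0.05*-38.2704 = -1.2757
Step 2: grad_x = 2*7*0.8067 = 11.2934, grad_y = 2*6*-1.2757 = -15.3082
  x_2 = 0.8067 - 0.05*11.2934 = 0.242
  y_2 = -1.2757 - 0.05*-15.3082 = -0.5103
Step 3: grad_x = 2*7*0.242 = 3.388, grad_y = 2*6*-0.5103 = -6.1233
  x_3 = 0.242 - 0.05*3.388 = 0.0726
  y_3 = -0.5103 - 0.05*-6.1233 = -0.2041
Step 4: grad_x = 2*7*0.0726 = 1.0164, grad_y = 2*6*-0.2041 = -2.4493
  x_4 = 0.0726 - 0.05*1.0164 = 0.0218
  y_4 = -0.2041 - 0.05*-2.4493 = -0.0816
Step 5: grad_x = 2*7*0.0218 = 0.3049, grad_y = 2*6*-0.0816 = -0.9797
  x_5 = 0.0218 - 0.05*0.3049 = 0.0065
  y_5 = -0.0816 - 0.05*-0.9797 = -0.0327
f(0.0065, -0.0327) = 7*0.0065^2 + 6*(-0.0327)^2 = 0.0067


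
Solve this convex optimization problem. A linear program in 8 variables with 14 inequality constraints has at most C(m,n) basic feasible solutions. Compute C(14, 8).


Each vertex corresponds to some choice of n active constraints out of m, so the number of vertices is at most C(m, n) = m! / (n!(m-n)!).
m = 14, n = 8
Numerator: 14 * 13 * 12 * 11 * 10 * 9 * 8 * 7
Denominator: 8! = 40320
C(14, 8) = 3003


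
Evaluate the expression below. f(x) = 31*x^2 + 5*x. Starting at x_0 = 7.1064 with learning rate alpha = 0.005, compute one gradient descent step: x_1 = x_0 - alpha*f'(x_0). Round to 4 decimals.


We compute the gradient at x_0 and apply the update.
f'(x) = 62*x + 5
f'(7.1064) = 62*7.1064 + 5 = 445.5968
x_1 = 7.1064 - 0.005*445.5968 = 4.8784


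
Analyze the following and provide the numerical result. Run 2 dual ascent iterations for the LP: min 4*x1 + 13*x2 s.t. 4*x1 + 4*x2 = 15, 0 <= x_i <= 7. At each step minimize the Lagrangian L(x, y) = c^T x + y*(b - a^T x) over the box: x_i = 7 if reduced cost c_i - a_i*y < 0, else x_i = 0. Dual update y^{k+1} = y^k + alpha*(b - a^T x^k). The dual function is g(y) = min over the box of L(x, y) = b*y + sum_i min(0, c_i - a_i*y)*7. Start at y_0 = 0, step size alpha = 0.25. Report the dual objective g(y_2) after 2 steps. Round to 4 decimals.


Dual ascent for LP: min 4*x1 + 13*x2, 4*x1 + 4*x2 = 15, 0 <= x_i <= 7
Step 1: y^k = 0.0, reduced costs: (4.0, 13.0)
  x^k = (0.0, 0.0), subgradient = b - a^T x = 15.0
  y^{k+1} = 0.0 + 0.25*15.0 = 3.75
Step 2: y^k = 3.75, reduced costs: (-11.0, -2.0)
  x^k = (7.0, 7.0), subgradient = b - a^T x = -41.0
  y^{k+1} = 3.75 + 0.25*-41.0 = -6.5
Dual objective at y_2 = -6.5: reduced costs (30.0, 39.0), box minimizer x = (0.0, 0.0)
g(y_2) = b*y + (c1 - a1*y)*x1 + (c2 - a2*y)*x2 = 15*(-6.5) + 30.0*0.0 + 39.0*0.0 = -97.5 + 0.0 + 0.0 = -97.5


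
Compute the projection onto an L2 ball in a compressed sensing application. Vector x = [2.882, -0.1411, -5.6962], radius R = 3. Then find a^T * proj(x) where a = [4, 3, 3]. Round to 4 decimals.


Step 1: Compute ||x|| (intermediates to 6 decimals).
||x|| = sqrt(2.882^2 + (-0.1411)^2 + (-5.6962)^2) = 6.385337
Step 2: Project.
Since ||x|| > R, scale = R/||x|| = 3/6.385337 = 0.469826, proj(x) = scale * x
proj(x) = [1.354039, -0.066292, -2.676223]
Step 3: Dot product.
a^T * proj(x) = 4*1.354039 + 3*(-0.066292) + 3*(-2.676223) = -2.8114


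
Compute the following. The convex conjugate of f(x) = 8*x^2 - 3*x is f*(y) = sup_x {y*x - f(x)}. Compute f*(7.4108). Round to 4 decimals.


f*(y) = sup_x {y*x - a*x^2 - b*x} = sup_x {(y-b)*x - a*x^2}
FOC: (y - b) - 2a*x = 0 => x* = (y - b)/(2a)
x* = (7.4108 + 3)/(2*8) = 0.6507
f*(7.4108) = (y-b)^2/(4a) = (7.4108 + 3)^2/(4*8)
= 108.3848/32 = 3.387


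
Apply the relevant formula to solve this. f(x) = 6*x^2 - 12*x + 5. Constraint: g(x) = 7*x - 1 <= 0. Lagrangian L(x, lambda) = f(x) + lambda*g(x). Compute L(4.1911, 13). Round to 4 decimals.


Step 1: Evaluate f(x).
f(4.1911) = 6*4.1911^2 - 12*4.1911 + 5 = 60.0987
Step 2: Evaluate g(x).
g(4.1911) = 7*4.1911 - 1 = 28.3377
Step 3: Compute Lagrangian.
L = 60.0987 + 13*28.3377 = 428.4888


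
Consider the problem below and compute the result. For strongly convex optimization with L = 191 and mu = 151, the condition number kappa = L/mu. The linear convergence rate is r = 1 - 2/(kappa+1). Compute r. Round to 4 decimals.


Step 1: Compute the condition number.
kappa = L/mu = 191/151 = 1.2649
Step 2: Compute the convergence rate.
r = 1 - 2/(kappa + 1) = 1 - 2*mu/(L + mu) = (L - mu)/(L + mu) = 40/342 = 0.117


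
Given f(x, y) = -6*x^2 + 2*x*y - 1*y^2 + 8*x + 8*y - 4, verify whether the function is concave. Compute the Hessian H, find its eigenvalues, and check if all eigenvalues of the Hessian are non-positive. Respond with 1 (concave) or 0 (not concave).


The Hessian of f(x,y) = -6*x^2 + 2*x*y - 1*y^2 + 8*x + 8*y - 4 is:
H = [[-12, 2], [2, -2]]
Trace = -12 - 2 = -14
Determinant = -12*-2 - (2)^2 = 20
Discriminant = (-14)^2 - 4*20 = 116.0
Eigenvalues: lambda_1 = -12.3852, lambda_2 = -1.6148
The function is concave.

1


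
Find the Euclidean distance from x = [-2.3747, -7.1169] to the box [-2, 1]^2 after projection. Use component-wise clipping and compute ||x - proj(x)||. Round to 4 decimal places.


Project each component onto [-2, 1].
clip(-2.3747) = -2.0, clip(-7.1169) = -2.0
Projection = [-2.0, -2.0]
Squared diffs: [0.1404, 26.1827]
Distance = sqrt(26.3231) = 5.1306


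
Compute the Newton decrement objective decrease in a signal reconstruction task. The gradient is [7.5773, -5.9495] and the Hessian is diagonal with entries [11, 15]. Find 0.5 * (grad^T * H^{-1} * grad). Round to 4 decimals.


Step 1: H is diagonal, so H^(-1) * g = [0.6888, -0.3966].
Step 2: g^T H^(-1) g = sum_i g_i^2 / H_ii
  = (7.5773)^2/11 + (-5.9495)^2/15
  = 5.2196 + 2.3598 = 7.5794
Step 3: Objective decrease = 0.5 * g^T H^(-1) g = 3.7897


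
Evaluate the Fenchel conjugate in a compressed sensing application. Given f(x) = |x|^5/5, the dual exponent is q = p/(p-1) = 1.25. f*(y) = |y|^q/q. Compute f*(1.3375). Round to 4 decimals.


The conjugate exponent q satisfies 1/p + 1/q = 1.
p = 5, so q = 5/(5 - 1) = 1.25
|y|^q = 1.3375^1.25 = 1.4384
f*(1.3375) = 1.4384 / 1.25 = 1.1507


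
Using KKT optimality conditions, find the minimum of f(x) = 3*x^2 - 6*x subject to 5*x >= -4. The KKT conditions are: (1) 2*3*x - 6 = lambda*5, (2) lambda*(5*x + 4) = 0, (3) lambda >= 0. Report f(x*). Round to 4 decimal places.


Step 1: Try lambda = 0 (constraint inactive).
Stationarity: 2*3*x - 6 = 0
x* = 6/(2*3) = 1.0
Check constraint: 5*1.0 = 5.0 >= -4 -- satisfied.
Step 2: Compute optimal value.
f(x*) = 3*1.0^2 - 6*1.0 = -3.0


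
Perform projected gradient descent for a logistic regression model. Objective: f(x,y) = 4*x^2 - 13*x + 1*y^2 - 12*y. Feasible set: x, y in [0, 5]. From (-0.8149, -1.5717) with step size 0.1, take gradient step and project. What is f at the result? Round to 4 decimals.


Step 1: Compute gradient at (-0.8149, -1.5717).
grad_x = 2*4*-0.8149 - 13 = -19.5192
grad_y = 2*1*-1.5717 - 12 = -15.1434
Step 2: Gradient step.
x_raw = -0.8149 - 0.1*-19.5192 = 1.137
y_raw = -1.5717 - 0.1*-15.1434 = -0.0574
Step 3: Project onto [0, 5].
x_proj = clip(1.137) = 1.137
y_proj = clip(-0.0574) = 0.0
Step 4: Evaluate f.
f(1.137, 0.0) = -9.61


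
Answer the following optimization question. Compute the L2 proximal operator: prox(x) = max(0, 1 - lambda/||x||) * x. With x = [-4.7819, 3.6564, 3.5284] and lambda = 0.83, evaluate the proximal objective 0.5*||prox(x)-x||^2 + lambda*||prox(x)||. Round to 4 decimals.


Step 1: Compute ||x||.
||x|| = 6.9775
Step 2: Compute scaling factor.
scale = max(0, 1 - 0.83/6.9775) = 0.881
Step 3: prox(x) = [-4.2131, 3.2215, 3.1087]
||prox(x)|| = 6.1475
Step 4: Proximal objective.
0.5*||prox-x||^2 = 0.3445
lambda*||prox|| = 5.1024
Total = 5.4469


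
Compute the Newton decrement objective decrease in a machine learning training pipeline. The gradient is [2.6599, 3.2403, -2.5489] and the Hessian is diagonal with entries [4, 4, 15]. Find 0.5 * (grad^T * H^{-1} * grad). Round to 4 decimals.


Step 1: H is diagonal, so H^(-1) * g = [0.665, 0.8101, -0.1699].
Step 2: g^T H^(-1) g = sum_i g_i^2 / H_ii
  = (2.6599)^2/4 + (3.2403)^2/4 + (-2.5489)^2/15
  = 1.7688 + 2.6249 + 0.4331 = 4.8268
Step 3: Objective decrease = 0.5 * g^T H^(-1) g = 2.4134


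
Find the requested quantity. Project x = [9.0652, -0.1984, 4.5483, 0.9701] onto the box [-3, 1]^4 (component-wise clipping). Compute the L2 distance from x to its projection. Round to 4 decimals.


Project each component onto [-3, 1].
clip(9.0652) = 1.0, clip(-0.1984) = -0.1984, clip(4.5483) = 1.0, clip(0.9701) = 0.9701
Projection = [1.0, -0.1984, 1.0, 0.9701]
Squared diffs: [65.0475, 0.0, 12.5904, 0.0]
Distance = sqrt(77.6379) = 8.8112


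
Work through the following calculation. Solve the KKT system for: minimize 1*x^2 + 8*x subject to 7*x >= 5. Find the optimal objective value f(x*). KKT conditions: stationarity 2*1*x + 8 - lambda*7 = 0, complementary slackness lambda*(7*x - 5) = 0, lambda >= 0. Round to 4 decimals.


Step 1: Try lambda = 0 (constraint inactive).
x_unc = -8/(2*1) = -4.0
Check: 7*-4.0 = -28.0 < 5 -- violated!
Step 2: Constraint must be active: 7*x = 5
x* = 5/7 = 0.7143 (rounded; the exact value 5/7 is used below)
lambda = (2*1*(5/7) + 8)/7 = 1.3469
Step 3: Compute optimal value.
f(x*) = 1*(5/7)^2 + 8*(5/7) = 6.2245


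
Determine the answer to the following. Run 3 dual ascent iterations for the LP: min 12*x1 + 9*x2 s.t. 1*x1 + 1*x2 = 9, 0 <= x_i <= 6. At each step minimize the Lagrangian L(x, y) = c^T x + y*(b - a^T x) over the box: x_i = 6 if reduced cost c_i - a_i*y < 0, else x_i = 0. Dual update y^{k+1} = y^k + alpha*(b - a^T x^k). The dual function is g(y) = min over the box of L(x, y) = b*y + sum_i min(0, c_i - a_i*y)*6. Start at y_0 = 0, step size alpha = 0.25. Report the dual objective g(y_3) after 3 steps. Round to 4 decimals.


Dual ascent for LP: min 12*x1 + 9*x2, 1*x1 + 1*x2 = 9, 0 <= x_i <= 6
Step 1: y^k = 0.0, reduced costs: (12.0, 9.0)
  x^k = (0.0, 0.0), subgradient = b - a^T x = 9.0
  y^{k+1} = 0.0 + 0.25*9.0 = 2.25
Step 2: y^k = 2.25, reduced costs: (9.75, 6.75)
  x^k = (0.0, 0.0), subgradient = b - a^T x = 9.0
  y^{k+1} = 2.25 + 0.25*9.0 = 4.5
Step 3: y^k = 4.5, reduced costs: (7.5, 4.5)
  x^k = (0.0, 0.0), subgradient = b - a^T x = 9.0
  y^{k+1} = 4.5 + 0.25*9.0 = 6.75
Dual objective at y_3 = 6.75: reduced costs (5.25, 2.25), box minimizer x = (0.0, 0.0)
g(y_3) = b*y + (c1 - a1*y)*x1 + (c2 - a2*y)*x2 = 9*6.75 + 5.25*0.0 + 2.25*0.0 = 60.75 + 0.0 + 0.0 = 60.75
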